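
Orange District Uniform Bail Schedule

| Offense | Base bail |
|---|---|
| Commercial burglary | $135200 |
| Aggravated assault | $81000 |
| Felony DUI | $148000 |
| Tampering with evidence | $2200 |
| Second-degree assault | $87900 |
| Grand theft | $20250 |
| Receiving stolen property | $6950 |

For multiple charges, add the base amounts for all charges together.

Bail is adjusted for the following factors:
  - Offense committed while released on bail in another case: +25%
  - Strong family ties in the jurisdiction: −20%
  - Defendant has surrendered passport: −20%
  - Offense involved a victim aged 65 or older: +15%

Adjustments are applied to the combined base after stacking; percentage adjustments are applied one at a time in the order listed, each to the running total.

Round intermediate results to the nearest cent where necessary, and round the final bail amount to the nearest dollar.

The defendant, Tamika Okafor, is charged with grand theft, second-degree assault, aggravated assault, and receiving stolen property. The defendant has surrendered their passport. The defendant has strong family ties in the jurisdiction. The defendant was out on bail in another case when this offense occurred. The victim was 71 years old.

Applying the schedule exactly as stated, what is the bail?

Base amounts from the schedule: grand theft $20250; second-degree assault $87900; aggravated assault $81000; receiving stolen property $6950.
Stacking rule: sum of all bases. $20250 + $87900 + $81000 + $6950 = $196100.
Offense committed while released on bail in another case (+25%): $196100 × 1.25 = $245125.
Strong family ties in the jurisdiction (−20%): $245125 × 0.8 = $196100.
Defendant has surrendered passport (−20%): $196100 × 0.8 = $156880.
Offense involved a victim aged 65 or older (+15%): $156880 × 1.15 = $180412.

$180412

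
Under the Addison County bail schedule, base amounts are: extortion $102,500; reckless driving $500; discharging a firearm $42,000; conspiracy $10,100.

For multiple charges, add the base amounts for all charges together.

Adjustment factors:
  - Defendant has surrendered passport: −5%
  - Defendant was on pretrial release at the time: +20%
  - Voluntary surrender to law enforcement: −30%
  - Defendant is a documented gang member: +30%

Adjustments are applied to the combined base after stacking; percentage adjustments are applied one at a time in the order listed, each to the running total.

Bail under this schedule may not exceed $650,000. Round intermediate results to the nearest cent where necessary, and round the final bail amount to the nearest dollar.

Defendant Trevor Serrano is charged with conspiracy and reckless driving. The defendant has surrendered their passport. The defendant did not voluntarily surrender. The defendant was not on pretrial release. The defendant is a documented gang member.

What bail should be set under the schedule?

Base amounts from the schedule: conspiracy $10,100; reckless driving $500.
Stacking rule: sum of all bases. $10,100 + $500 = $10,600.
Defendant has surrendered passport (−5%): $10,600 × 0.95 = $10,070.
Defendant is a documented gang member (+30%): $10,070 × 1.3 = $13,091.
$13,091 is within the $650,000 maximum.

$13,091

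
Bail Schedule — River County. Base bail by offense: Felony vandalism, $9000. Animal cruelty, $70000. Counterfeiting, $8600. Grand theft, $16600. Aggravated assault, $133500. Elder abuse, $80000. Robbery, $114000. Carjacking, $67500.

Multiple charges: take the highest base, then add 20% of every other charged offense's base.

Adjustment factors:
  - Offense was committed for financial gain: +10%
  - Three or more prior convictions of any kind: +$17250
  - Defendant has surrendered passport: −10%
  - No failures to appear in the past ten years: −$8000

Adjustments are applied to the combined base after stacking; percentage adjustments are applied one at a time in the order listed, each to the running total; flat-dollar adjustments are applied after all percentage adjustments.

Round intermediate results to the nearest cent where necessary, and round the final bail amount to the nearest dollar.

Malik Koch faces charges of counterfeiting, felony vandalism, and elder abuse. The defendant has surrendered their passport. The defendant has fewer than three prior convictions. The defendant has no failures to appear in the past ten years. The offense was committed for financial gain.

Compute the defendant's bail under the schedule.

Base amounts from the schedule: counterfeiting $8600; felony vandalism $9000; elder abuse $80000.
Stacking rule: highest base plus 20% of each additional charge. Highest is elder abuse at $80000. Additional: $8600 × 20% = $1720; $9000 × 20% = $1800. Combined base = $80000 + $3520 = $83520.
Offense was committed for financial gain (+10%): $83520 × 1.1 = $91872.
Defendant has surrendered passport (−10%): $91872 × 0.9 = $82684.80.
No failures to appear in the past ten years (−$8000 flat): $82684.80 − $8000 = $74684.80.
Rounded to the nearest dollar: $74685.

$74685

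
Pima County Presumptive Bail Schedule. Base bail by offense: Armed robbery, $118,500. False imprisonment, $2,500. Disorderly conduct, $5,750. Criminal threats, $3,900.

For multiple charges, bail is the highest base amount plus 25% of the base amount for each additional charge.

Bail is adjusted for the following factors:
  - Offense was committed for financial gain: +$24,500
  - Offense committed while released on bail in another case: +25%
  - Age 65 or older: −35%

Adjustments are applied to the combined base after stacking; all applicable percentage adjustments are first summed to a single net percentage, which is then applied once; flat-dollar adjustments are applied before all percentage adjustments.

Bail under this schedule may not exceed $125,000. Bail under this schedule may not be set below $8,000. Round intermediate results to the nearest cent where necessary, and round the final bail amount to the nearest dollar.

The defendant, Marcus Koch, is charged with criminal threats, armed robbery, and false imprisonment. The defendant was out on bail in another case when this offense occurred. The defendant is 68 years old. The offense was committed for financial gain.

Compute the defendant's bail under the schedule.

$125,000

Base amounts from the schedule: criminal threats $3,900; armed robbery $118,500; false imprisonment $2,500.
Stacking rule: highest base plus 25% of each additional charge. Highest is armed robbery at $118,500. Additional: $3,900 × 25% = $975; $2,500 × 25% = $625. Combined base = $118,500 + $1,600 = $120,100.
Offense was committed for financial gain (+$24,500 flat): $120,100 + $24,500 = $144,600.
Net percentage adjustment: +25% −35% = −10%. $144,600 × 0.9 = $130,140.
Result $130,140 exceeds the maximum of $125,000; bail is capped at $125,000.
$125,000 is at or above the $8,000 minimum.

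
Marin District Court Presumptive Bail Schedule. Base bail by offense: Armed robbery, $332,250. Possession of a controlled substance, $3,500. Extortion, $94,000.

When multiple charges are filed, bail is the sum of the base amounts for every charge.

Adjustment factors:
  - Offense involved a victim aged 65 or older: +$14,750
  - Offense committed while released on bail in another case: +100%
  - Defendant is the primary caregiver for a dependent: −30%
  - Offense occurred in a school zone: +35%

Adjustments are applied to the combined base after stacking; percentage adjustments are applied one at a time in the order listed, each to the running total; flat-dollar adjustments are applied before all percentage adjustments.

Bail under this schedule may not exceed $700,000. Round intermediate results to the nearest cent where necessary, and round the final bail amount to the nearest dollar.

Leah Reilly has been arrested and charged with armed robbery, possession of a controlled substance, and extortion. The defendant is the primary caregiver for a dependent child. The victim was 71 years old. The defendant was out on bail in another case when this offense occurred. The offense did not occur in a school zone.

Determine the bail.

$622,300

Base amounts from the schedule: armed robbery $332,250; possession of a controlled substance $3,500; extortion $94,000.
Stacking rule: sum of all bases. $332,250 + $3,500 + $94,000 = $429,750.
Offense involved a victim aged 65 or older (+$14,750 flat): $429,750 + $14,750 = $444,500.
Offense committed while released on bail in another case (+100%): $444,500 × 2 = $889,000.
Defendant is the primary caregiver for a dependent (−30%): $889,000 × 0.7 = $622,300.
$622,300 is within the $700,000 maximum.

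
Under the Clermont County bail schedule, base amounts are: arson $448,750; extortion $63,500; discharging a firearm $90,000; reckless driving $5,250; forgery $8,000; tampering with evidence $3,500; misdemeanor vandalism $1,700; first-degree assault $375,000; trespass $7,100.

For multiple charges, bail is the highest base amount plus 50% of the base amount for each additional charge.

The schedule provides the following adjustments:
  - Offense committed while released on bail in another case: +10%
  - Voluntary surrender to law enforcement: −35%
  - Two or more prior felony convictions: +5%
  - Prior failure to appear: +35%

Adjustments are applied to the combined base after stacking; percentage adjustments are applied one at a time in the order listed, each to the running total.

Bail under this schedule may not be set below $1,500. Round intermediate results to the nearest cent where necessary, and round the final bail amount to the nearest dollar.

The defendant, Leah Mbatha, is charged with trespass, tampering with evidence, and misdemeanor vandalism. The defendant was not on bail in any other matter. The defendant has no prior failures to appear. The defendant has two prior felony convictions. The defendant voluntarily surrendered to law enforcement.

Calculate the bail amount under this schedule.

Base amounts from the schedule: trespass $7,100; tampering with evidence $3,500; misdemeanor vandalism $1,700.
Stacking rule: highest base plus 50% of each additional charge. Highest is trespass at $7,100. Additional: $3,500 × 50% = $1,750; $1,700 × 50% = $850. Combined base = $7,100 + $2,600 = $9,700.
Voluntary surrender to law enforcement (−35%): $9,700 × 0.65 = $6,305.
Two or more prior felony convictions (+5%): $6,305 × 1.05 = $6,620.25.
$6,620.25 is at or above the $1,500 minimum.
Rounded to the nearest dollar: $6,620.

$6,620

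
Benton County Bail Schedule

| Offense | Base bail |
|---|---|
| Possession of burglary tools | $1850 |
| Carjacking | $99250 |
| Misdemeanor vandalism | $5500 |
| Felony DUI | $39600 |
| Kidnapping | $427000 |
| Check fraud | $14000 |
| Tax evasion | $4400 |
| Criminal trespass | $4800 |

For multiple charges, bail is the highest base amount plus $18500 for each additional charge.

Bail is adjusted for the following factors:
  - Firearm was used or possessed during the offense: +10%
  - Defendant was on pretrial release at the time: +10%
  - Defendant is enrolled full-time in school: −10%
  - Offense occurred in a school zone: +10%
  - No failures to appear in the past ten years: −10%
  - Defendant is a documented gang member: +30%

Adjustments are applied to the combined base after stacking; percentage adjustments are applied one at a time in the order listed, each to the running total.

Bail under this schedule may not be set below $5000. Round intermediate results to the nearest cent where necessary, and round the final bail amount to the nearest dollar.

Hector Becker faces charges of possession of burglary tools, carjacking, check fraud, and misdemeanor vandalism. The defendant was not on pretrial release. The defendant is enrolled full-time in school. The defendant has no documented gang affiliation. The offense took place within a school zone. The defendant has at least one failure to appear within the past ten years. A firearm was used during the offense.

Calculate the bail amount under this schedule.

Base amounts from the schedule: possession of burglary tools $1850; carjacking $99250; check fraud $14000; misdemeanor vandalism $5500.
Stacking rule: highest base plus $18500 per additional charge. Highest is carjacking at $99250; 3 additional charges → +$55500. Combined base = $154750.
Firearm was used or possessed during the offense (+10%): $154750 × 1.1 = $170225.
Defendant is enrolled full-time in school (−10%): $170225 × 0.9 = $153202.50.
Offense occurred in a school zone (+10%): $153202.50 × 1.1 = $168522.75.
$168522.75 is at or above the $5000 minimum.
Rounded to the nearest dollar: $168523.

$168523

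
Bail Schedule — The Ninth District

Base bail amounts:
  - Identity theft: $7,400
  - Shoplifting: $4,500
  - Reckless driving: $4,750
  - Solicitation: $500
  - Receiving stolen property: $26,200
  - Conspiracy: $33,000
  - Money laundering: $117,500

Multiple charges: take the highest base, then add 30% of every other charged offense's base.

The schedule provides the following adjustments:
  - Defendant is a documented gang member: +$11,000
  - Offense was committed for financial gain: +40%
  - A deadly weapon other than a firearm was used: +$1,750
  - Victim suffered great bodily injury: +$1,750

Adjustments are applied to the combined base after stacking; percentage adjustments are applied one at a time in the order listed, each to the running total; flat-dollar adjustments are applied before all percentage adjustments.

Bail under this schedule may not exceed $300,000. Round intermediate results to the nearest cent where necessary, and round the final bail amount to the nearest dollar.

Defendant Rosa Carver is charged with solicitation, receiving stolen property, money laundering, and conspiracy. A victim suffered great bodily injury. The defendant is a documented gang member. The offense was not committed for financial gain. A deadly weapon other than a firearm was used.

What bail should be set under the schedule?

$149,910

Base amounts from the schedule: solicitation $500; receiving stolen property $26,200; money laundering $117,500; conspiracy $33,000.
Stacking rule: highest base plus 30% of each additional charge. Highest is money laundering at $117,500. Additional: $500 × 30% = $150; $26,200 × 30% = $7,860; $33,000 × 30% = $9,900. Combined base = $117,500 + $17,910 = $135,410.
Defendant is a documented gang member (+$11,000 flat): $135,410 + $11,000 = $146,410.
A deadly weapon other than a firearm was used (+$1,750 flat): $146,410 + $1,750 = $148,160.
Victim suffered great bodily injury (+$1,750 flat): $148,160 + $1,750 = $149,910.
$149,910 is within the $300,000 maximum.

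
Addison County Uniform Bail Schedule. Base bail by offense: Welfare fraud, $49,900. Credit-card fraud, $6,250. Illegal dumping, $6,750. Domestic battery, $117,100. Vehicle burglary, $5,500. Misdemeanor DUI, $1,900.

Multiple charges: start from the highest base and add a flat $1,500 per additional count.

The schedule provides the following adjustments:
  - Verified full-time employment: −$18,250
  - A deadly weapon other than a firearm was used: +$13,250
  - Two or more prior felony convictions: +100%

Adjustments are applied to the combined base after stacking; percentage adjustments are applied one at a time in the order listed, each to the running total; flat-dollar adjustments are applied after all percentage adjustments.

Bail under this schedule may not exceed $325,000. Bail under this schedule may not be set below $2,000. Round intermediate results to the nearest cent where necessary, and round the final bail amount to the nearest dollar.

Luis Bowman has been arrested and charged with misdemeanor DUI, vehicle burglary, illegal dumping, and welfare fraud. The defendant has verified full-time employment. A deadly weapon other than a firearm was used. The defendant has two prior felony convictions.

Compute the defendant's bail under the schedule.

$103,800

Base amounts from the schedule: misdemeanor DUI $1,900; vehicle burglary $5,500; illegal dumping $6,750; welfare fraud $49,900.
Stacking rule: highest base plus $1,500 per additional charge. Highest is welfare fraud at $49,900; 3 additional charges → +$4,500. Combined base = $54,400.
Two or more prior felony convictions (+100%): $54,400 × 2 = $108,800.
Verified full-time employment (−$18,250 flat): $108,800 − $18,250 = $90,550.
A deadly weapon other than a firearm was used (+$13,250 flat): $90,550 + $13,250 = $103,800.
$103,800 is within the $325,000 maximum.
$103,800 is at or above the $2,000 minimum.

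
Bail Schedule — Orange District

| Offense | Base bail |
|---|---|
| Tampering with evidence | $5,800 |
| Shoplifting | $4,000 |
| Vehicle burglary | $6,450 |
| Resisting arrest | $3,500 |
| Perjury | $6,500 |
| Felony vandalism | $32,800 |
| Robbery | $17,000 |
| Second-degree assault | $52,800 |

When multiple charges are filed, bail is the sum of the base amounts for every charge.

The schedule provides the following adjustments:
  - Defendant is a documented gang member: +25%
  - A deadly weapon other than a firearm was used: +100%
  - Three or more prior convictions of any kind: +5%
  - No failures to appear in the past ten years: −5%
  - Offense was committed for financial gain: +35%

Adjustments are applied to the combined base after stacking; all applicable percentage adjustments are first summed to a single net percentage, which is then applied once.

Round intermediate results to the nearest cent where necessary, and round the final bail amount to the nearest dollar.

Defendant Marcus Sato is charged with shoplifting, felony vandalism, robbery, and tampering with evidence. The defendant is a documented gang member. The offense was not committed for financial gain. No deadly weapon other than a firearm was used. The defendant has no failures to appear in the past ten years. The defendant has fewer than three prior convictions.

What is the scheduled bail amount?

$71,520

Base amounts from the schedule: shoplifting $4,000; felony vandalism $32,800; robbery $17,000; tampering with evidence $5,800.
Stacking rule: sum of all bases. $4,000 + $32,800 + $17,000 + $5,800 = $59,600.
Net percentage adjustment: +25% −5% = +20%. $59,600 × 1.2 = $71,520.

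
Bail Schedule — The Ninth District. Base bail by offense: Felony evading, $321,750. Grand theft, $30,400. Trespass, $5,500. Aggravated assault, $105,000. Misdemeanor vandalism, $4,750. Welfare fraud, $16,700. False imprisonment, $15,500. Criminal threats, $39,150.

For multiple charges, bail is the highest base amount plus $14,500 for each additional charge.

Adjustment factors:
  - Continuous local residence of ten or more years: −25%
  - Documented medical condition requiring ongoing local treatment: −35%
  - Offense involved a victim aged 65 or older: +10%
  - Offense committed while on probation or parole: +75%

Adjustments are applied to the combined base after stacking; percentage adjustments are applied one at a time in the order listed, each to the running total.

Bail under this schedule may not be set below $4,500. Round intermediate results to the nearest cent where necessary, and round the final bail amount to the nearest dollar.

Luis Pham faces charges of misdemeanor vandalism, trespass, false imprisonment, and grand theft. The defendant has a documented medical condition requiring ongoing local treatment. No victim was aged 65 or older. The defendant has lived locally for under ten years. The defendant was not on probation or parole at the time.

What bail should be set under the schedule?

$48,035

Base amounts from the schedule: misdemeanor vandalism $4,750; trespass $5,500; false imprisonment $15,500; grand theft $30,400.
Stacking rule: highest base plus $14,500 per additional charge. Highest is grand theft at $30,400; 3 additional charges → +$43,500. Combined base = $73,900.
Documented medical condition requiring ongoing local treatment (−35%): $73,900 × 0.65 = $48,035.
$48,035 is at or above the $4,500 minimum.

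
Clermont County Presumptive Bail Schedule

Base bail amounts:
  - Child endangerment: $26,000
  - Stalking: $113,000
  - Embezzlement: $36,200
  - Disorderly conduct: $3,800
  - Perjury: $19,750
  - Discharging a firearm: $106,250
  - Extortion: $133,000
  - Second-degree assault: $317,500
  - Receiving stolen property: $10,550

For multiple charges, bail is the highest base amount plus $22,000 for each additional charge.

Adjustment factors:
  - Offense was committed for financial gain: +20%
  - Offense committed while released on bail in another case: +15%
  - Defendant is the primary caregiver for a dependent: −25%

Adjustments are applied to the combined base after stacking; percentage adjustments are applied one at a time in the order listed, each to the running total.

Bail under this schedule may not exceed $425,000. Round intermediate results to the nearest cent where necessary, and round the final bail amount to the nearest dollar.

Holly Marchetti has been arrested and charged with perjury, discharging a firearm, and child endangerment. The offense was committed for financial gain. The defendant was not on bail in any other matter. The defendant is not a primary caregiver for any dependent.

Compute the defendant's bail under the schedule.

$180,300

Base amounts from the schedule: perjury $19,750; discharging a firearm $106,250; child endangerment $26,000.
Stacking rule: highest base plus $22,000 per additional charge. Highest is discharging a firearm at $106,250; 2 additional charges → +$44,000. Combined base = $150,250.
Offense was committed for financial gain (+20%): $150,250 × 1.2 = $180,300.
$180,300 is within the $425,000 maximum.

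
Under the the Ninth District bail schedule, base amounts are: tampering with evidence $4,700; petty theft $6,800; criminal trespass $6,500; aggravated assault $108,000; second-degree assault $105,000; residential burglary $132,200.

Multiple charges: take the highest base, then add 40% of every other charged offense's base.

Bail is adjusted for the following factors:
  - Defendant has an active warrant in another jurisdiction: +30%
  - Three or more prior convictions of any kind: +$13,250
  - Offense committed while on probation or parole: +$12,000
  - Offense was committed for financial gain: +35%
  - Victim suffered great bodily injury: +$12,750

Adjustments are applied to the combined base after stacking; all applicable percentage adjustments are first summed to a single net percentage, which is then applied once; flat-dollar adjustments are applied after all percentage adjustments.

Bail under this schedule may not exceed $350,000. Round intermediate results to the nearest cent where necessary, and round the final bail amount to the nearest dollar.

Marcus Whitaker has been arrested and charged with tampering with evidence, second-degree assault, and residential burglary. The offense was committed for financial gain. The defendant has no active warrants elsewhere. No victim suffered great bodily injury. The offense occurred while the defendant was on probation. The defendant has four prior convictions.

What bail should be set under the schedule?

$262,958

Base amounts from the schedule: tampering with evidence $4,700; second-degree assault $105,000; residential burglary $132,200.
Stacking rule: highest base plus 40% of each additional charge. Highest is residential burglary at $132,200. Additional: $4,700 × 40% = $1,880; $105,000 × 40% = $42,000. Combined base = $132,200 + $43,880 = $176,080.
Offense was committed for financial gain (+35%): $176,080 × 1.35 = $237,708.
Three or more prior convictions of any kind (+$13,250 flat): $237,708 + $13,250 = $250,958.
Offense committed while on probation or parole (+$12,000 flat): $250,958 + $12,000 = $262,958.
$262,958 is within the $350,000 maximum.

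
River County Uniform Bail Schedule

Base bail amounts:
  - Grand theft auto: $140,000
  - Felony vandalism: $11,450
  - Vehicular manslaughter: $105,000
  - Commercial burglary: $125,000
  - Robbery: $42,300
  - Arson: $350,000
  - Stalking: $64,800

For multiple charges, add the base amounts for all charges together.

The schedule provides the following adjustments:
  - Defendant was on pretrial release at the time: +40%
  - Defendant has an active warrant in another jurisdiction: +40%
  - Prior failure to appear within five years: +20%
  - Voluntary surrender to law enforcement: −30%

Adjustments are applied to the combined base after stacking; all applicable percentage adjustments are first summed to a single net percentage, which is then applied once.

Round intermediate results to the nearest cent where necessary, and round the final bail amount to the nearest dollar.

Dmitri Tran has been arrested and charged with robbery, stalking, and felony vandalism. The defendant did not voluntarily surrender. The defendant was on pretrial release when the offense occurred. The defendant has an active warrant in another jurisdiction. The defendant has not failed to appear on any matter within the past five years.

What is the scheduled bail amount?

$213,390

Base amounts from the schedule: robbery $42,300; stalking $64,800; felony vandalism $11,450.
Stacking rule: sum of all bases. $42,300 + $64,800 + $11,450 = $118,550.
Net percentage adjustment: +40% +40% = +80%. $118,550 × 1.8 = $213,390.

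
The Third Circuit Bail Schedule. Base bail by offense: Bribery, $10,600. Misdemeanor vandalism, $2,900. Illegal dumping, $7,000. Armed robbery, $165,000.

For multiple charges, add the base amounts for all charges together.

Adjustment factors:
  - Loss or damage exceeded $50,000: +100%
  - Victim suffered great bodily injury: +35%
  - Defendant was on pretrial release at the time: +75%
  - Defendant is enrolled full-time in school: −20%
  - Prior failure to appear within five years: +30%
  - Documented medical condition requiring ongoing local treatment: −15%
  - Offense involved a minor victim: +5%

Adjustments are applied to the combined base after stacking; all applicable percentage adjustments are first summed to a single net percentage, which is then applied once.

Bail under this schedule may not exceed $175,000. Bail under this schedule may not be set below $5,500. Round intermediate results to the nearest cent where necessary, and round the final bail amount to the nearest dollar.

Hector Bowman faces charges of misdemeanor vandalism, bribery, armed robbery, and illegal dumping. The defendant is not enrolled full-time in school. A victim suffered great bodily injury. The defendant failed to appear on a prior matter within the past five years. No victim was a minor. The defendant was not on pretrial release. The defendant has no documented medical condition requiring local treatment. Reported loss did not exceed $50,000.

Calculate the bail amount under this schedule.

Base amounts from the schedule: misdemeanor vandalism $2,900; bribery $10,600; armed robbery $165,000; illegal dumping $7,000.
Stacking rule: sum of all bases. $2,900 + $10,600 + $165,000 + $7,000 = $185,500.
Net percentage adjustment: +35% +30% = +65%. $185,500 × 1.65 = $306,075.
Result $306,075 exceeds the maximum of $175,000; bail is capped at $175,000.
$175,000 is at or above the $5,500 minimum.

$175,000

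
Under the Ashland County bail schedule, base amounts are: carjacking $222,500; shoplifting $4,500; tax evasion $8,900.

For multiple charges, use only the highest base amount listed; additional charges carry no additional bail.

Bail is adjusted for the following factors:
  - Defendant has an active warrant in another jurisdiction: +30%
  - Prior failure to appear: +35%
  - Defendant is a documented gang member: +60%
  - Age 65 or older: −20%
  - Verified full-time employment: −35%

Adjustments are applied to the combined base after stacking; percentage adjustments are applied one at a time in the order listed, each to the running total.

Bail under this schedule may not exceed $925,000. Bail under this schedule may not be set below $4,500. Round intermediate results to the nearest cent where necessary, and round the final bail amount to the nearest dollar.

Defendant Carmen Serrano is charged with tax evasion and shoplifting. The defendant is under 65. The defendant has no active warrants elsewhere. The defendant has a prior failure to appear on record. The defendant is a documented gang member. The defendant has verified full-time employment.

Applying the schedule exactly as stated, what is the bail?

Base amounts from the schedule: tax evasion $8,900; shoplifting $4,500.
Stacking rule: use the highest base only. Highest is tax evasion at $8,900. Combined base = $8,900.
Prior failure to appear (+35%): $8,900 × 1.35 = $12,015.
Defendant is a documented gang member (+60%): $12,015 × 1.6 = $19,224.
Verified full-time employment (−35%): $19,224 × 0.65 = $12,495.60.
$12,495.60 is within the $925,000 maximum.
$12,495.60 is at or above the $4,500 minimum.
Rounded to the nearest dollar: $12,496.

$12,496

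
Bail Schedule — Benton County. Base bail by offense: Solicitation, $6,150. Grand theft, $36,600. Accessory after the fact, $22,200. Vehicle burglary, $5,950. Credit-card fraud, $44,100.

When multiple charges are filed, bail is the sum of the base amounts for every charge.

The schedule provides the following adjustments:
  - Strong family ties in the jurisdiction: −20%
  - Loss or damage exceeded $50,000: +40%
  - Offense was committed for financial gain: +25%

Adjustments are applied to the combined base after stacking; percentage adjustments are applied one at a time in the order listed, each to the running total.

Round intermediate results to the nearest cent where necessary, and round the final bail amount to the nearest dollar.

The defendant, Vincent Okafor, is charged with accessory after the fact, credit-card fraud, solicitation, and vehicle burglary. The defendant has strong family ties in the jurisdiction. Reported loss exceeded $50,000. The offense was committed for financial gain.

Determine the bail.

Base amounts from the schedule: accessory after the fact $22,200; credit-card fraud $44,100; solicitation $6,150; vehicle burglary $5,950.
Stacking rule: sum of all bases. $22,200 + $44,100 + $6,150 + $5,950 = $78,400.
Strong family ties in the jurisdiction (−20%): $78,400 × 0.8 = $62,720.
Loss or damage exceeded $50,000 (+40%): $62,720 × 1.4 = $87,808.
Offense was committed for financial gain (+25%): $87,808 × 1.25 = $109,760.

$109,760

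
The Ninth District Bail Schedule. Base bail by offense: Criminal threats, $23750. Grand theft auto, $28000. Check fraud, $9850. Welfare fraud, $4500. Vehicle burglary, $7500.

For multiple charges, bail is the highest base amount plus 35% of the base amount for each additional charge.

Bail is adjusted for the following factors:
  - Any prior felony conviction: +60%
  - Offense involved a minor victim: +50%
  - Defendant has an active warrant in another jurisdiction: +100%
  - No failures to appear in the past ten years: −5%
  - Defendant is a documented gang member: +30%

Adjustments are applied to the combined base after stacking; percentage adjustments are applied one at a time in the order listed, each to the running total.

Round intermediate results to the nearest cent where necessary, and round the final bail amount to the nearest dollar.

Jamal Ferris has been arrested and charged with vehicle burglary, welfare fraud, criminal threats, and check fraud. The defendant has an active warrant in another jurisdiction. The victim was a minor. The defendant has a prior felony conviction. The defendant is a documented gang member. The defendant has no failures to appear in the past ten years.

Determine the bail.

Base amounts from the schedule: vehicle burglary $7500; welfare fraud $4500; criminal threats $23750; check fraud $9850.
Stacking rule: highest base plus 35% of each additional charge. Highest is criminal threats at $23750. Additional: $7500 × 35% = $2625; $4500 × 35% = $1575; $9850 × 35% = $3447.50. Combined base = $23750 + $7647.50 = $31397.50.
Any prior felony conviction (+60%): $31397.50 × 1.6 = $50236.
Offense involved a minor victim (+50%): $50236 × 1.5 = $75354.
Defendant has an active warrant in another jurisdiction (+100%): $75354 × 2 = $150708.
No failures to appear in the past ten years (−5%): $150708 × 0.95 = $143172.60.
Defendant is a documented gang member (+30%): $143172.60 × 1.3 = $186124.38.
Rounded to the nearest dollar: $186124.

$186124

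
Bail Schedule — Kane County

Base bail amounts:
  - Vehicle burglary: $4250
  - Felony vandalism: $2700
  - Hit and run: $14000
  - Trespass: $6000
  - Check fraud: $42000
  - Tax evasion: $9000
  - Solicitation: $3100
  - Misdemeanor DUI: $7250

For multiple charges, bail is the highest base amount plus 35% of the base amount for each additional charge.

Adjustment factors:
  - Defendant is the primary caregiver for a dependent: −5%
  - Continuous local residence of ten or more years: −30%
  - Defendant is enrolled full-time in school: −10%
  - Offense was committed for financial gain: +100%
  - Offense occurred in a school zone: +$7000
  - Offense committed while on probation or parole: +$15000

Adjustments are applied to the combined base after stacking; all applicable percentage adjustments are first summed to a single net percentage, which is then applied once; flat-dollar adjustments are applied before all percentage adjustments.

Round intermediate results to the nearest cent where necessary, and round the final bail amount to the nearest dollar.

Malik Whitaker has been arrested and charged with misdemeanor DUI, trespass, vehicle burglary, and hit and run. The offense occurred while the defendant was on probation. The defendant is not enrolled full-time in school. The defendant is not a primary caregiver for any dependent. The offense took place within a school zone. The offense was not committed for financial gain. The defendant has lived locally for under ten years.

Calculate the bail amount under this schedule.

$42125

Base amounts from the schedule: misdemeanor DUI $7250; trespass $6000; vehicle burglary $4250; hit and run $14000.
Stacking rule: highest base plus 35% of each additional charge. Highest is hit and run at $14000. Additional: $7250 × 35% = $2537.50; $6000 × 35% = $2100; $4250 × 35% = $1487.50. Combined base = $14000 + $6125 = $20125.
Offense occurred in a school zone (+$7000 flat): $20125 + $7000 = $27125.
Offense committed while on probation or parole (+$15000 flat): $27125 + $15000 = $42125.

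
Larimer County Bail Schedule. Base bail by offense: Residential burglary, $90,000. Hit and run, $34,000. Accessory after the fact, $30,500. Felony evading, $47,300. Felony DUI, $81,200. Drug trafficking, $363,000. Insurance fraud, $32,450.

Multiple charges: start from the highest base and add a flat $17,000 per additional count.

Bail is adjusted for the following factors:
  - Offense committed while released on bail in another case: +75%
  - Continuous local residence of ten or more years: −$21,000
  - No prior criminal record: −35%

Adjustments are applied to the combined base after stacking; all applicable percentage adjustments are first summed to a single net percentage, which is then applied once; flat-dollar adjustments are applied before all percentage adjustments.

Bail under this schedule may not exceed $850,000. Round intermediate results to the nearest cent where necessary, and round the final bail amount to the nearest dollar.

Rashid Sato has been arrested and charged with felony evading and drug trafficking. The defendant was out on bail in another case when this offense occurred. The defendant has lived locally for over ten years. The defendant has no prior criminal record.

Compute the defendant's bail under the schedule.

$502,600

Base amounts from the schedule: felony evading $47,300; drug trafficking $363,000.
Stacking rule: highest base plus $17,000 per additional charge. Highest is drug trafficking at $363,000; 1 additional charge → +$17,000. Combined base = $380,000.
Continuous local residence of ten or more years (−$21,000 flat): $380,000 − $21,000 = $359,000.
Net percentage adjustment: +75% −35% = +40%. $359,000 × 1.4 = $502,600.
$502,600 is within the $850,000 maximum.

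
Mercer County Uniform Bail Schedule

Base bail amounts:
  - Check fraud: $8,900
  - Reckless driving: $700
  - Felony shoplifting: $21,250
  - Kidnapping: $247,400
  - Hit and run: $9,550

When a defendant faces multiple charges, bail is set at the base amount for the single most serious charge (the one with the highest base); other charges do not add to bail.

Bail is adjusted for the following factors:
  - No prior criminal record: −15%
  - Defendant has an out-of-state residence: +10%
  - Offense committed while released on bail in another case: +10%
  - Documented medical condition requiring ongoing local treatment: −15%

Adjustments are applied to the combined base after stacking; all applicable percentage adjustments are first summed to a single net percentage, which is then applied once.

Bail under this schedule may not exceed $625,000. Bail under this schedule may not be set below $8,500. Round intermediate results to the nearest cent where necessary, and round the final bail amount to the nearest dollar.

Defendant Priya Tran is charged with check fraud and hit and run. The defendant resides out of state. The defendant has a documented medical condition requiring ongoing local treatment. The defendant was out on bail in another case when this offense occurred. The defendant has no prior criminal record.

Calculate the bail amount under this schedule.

$8,595

Base amounts from the schedule: check fraud $8,900; hit and run $9,550.
Stacking rule: use the highest base only. Highest is hit and run at $9,550. Combined base = $9,550.
Net percentage adjustment: −15% +10% +10% −15% = −10%. $9,550 × 0.9 = $8,595.
$8,595 is within the $625,000 maximum.
$8,595 is at or above the $8,500 minimum.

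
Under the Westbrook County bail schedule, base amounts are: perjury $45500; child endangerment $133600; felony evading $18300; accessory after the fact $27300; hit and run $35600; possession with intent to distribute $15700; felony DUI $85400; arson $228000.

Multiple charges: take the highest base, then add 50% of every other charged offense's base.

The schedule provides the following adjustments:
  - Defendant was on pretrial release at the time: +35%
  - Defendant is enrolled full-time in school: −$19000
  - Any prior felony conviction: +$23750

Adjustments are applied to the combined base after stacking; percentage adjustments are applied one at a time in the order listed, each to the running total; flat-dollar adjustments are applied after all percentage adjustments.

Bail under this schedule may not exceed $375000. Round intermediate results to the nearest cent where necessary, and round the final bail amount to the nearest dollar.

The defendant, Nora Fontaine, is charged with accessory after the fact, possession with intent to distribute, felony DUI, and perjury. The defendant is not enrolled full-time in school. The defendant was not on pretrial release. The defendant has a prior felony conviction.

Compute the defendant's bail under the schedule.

$153400

Base amounts from the schedule: accessory after the fact $27300; possession with intent to distribute $15700; felony DUI $85400; perjury $45500.
Stacking rule: highest base plus 50% of each additional charge. Highest is felony DUI at $85400. Additional: $27300 × 50% = $13650; $15700 × 50% = $7850; $45500 × 50% = $22750. Combined base = $85400 + $44250 = $129650.
Any prior felony conviction (+$23750 flat): $129650 + $23750 = $153400.
$153400 is within the $375000 maximum.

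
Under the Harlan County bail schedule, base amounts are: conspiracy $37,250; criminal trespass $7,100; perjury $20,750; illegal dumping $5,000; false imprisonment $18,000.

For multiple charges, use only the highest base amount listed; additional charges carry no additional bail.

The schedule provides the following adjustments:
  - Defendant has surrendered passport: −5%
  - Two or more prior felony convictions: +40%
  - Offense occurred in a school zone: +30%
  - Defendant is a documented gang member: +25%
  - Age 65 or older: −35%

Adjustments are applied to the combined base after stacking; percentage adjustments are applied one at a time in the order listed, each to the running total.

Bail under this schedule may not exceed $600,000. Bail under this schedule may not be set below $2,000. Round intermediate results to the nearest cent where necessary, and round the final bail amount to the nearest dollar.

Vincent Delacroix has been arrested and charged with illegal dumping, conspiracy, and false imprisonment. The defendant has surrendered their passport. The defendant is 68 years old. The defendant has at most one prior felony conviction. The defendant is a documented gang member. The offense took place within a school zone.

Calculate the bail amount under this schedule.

Base amounts from the schedule: illegal dumping $5,000; conspiracy $37,250; false imprisonment $18,000.
Stacking rule: use the highest base only. Highest is conspiracy at $37,250. Combined base = $37,250.
Defendant has surrendered passport (−5%): $37,250 × 0.95 = $35,387.50.
Offense occurred in a school zone (+30%): $35,387.50 × 1.3 = $46,003.75.
Defendant is a documented gang member (+25%): $46,003.75 × 1.25 = $57,504.69.
Age 65 or older (−35%): $57,504.69 × 0.65 = $37,378.05.
$37,378.05 is within the $600,000 maximum.
$37,378.05 is at or above the $2,000 minimum.
Rounded to the nearest dollar: $37,378.

$37,378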